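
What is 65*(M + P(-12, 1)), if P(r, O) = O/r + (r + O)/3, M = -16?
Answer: -5135/4 ≈ -1283.8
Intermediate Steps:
P(r, O) = O/3 + r/3 + O/r (P(r, O) = O/r + (O + r)*(1/3) = O/r + (O/3 + r/3) = O/3 + r/3 + O/r)
65*(M + P(-12, 1)) = 65*(-16 + (1 + (1/3)*(-12)*(1 - 12))/(-12)) = 65*(-16 - (1 + (1/3)*(-12)*(-11))/12) = 65*(-16 - (1 + 44)/12) = 65*(-16 - 1/12*45) = 65*(-16 - 15/4) = 65*(-79/4) = -5135/4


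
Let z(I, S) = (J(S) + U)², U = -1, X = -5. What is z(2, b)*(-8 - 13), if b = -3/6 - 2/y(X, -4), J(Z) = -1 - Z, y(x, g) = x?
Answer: -7581/100 ≈ -75.810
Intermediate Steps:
b = -⅒ (b = -3/6 - 2/(-5) = -3*⅙ - 2*(-⅕) = -½ + ⅖ = -⅒ ≈ -0.10000)
z(I, S) = (-2 - S)² (z(I, S) = ((-1 - S) - 1)² = (-2 - S)²)
z(2, b)*(-8 - 13) = (2 - ⅒)²*(-8 - 13) = (19/10)²*(-21) = (361/100)*(-21) = -7581/100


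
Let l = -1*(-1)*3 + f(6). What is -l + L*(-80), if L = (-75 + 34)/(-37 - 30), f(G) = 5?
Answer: -3816/67 ≈ -56.955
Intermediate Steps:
l = 8 (l = -1*(-1)*3 + 5 = 1*3 + 5 = 3 + 5 = 8)
L = 41/67 (L = -41/(-67) = -41*(-1/67) = 41/67 ≈ 0.61194)
-l + L*(-80) = -1*8 + (41/67)*(-80) = -8 - 3280/67 = -3816/67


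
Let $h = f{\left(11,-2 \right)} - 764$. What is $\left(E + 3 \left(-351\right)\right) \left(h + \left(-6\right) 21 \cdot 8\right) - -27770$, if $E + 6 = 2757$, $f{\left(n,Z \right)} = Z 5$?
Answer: $-2998066$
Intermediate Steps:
$f{\left(n,Z \right)} = 5 Z$
$h = -774$ ($h = 5 \left(-2\right) - 764 = -10 - 764 = -774$)
$E = 2751$ ($E = -6 + 2757 = 2751$)
$\left(E + 3 \left(-351\right)\right) \left(h + \left(-6\right) 21 \cdot 8\right) - -27770 = \left(2751 + 3 \left(-351\right)\right) \left(-774 + \left(-6\right) 21 \cdot 8\right) - -27770 = \left(2751 - 1053\right) \left(-774 - 1008\right) + 27770 = 1698 \left(-774 - 1008\right) + 27770 = 1698 \left(-1782\right) + 27770 = -3025836 + 27770 = -2998066$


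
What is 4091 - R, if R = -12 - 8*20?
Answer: 4263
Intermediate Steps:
R = -172 (R = -12 - 160 = -172)
4091 - R = 4091 - 1*(-172) = 4091 + 172 = 4263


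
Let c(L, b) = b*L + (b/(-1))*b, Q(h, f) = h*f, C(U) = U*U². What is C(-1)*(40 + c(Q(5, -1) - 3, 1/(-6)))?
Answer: -1487/36 ≈ -41.306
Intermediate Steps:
C(U) = U³
Q(h, f) = f*h
c(L, b) = -b² + L*b (c(L, b) = L*b + (b*(-1))*b = L*b + (-b)*b = L*b - b² = -b² + L*b)
C(-1)*(40 + c(Q(5, -1) - 3, 1/(-6))) = (-1)³*(40 + ((-1*5 - 3) - 1/(-6))/(-6)) = -(40 - ((-5 - 3) - 1*(-⅙))/6) = -(40 - (-8 + ⅙)/6) = -(40 - ⅙*(-47/6)) = -(40 + 47/36) = -1*1487/36 = -1487/36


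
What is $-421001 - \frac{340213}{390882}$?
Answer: $- \frac{164562053095}{390882} \approx -4.21 \cdot 10^{5}$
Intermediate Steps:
$-421001 - \frac{340213}{390882} = - \frac{164562053095}{390882}$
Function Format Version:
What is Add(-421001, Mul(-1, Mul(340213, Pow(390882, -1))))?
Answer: Rational(-164562053095, 390882) ≈ -4.2100e+5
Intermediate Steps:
Add(-421001, Mul(-1, Mul(340213, Pow(390882, -1)))) = Add(-421001, Mul(-1, Mul(340213, Rational(1, 390882)))) = Add(-421001, Mul(-1, Rational(340213, 390882))) = Add(-421001, Rational(-340213, 390882)) = Rational(-164562053095, 390882)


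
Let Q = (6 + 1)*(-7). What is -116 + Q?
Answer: -165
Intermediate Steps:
Q = -49 (Q = 7*(-7) = -49)
-116 + Q = -116 - 49 = -165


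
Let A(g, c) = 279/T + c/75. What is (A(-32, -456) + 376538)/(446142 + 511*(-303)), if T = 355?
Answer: 222781851/172357825 ≈ 1.2926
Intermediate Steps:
A(g, c) = 279/355 + c/75
(A(-32, -456) + 376538)/(446142 + 511*(-303)) = ((279/355 + (1/75)*(-456)) + 376538)/(446142 + 511*(-303)) = ((279/355 - 152/25) + 376538)/(446142 - 154833) = (-9397/1775 + 376538)/291309 = (668345553/1775)*(1/291309) = 222781851/172357825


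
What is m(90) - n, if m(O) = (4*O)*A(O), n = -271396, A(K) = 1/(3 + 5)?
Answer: 271441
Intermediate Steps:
A(K) = ⅛ (A(K) = 1/8 = ⅛)
m(O) = O/2 (m(O) = (4*O)*(⅛) = O/2)
m(90) - n = (½)*90 - 1*(-271396) = 45 + 271396 = 271441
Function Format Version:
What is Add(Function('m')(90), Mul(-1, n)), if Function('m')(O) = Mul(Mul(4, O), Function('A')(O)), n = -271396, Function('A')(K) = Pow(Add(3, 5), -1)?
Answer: 271441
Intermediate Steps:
Function('A')(K) = Rational(1, 8) (Function('A')(K) = Pow(8, -1) = Rational(1, 8))
Function('m')(O) = Mul(Rational(1, 2), O) (Function('m')(O) = Mul(Mul(4, O), Rational(1, 8)) = Mul(Rational(1, 2), O))
Add(Function('m')(90), Mul(-1, n)) = Add(Mul(Rational(1, 2), 90), Mul(-1, -271396)) = Add(45, 271396) = 271441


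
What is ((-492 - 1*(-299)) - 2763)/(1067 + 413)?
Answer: -739/370 ≈ -1.9973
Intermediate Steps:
((-492 - 1*(-299)) - 2763)/(1067 + 413) = ((-492 + 299) - 2763)/1480 = (-193 - 2763)*(1/1480) = -2956*1/1480 = -739/370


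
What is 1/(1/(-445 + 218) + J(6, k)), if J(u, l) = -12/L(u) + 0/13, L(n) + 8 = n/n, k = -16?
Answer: 1589/2717 ≈ 0.58484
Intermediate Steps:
L(n) = -7 (L(n) = -8 + n/n = -8 + 1 = -7)
J(u, l) = 12/7 (J(u, l) = -12/(-7) + 0/13 = -12*(-⅐) + 0*(1/13) = 12/7 + 0 = 12/7)
1/(1/(-445 + 218) + J(6, k)) = 1/(1/(-445 + 218) + 12/7) = 1/(1/(-227) + 12/7) = 1/(-1/227 + 12/7) = 1/(2717/1589) = 1589/2717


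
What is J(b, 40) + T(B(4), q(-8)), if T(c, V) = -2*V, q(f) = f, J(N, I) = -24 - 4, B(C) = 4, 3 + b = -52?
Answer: -12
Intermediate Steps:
b = -55 (b = -3 - 52 = -55)
J(N, I) = -28
J(b, 40) + T(B(4), q(-8)) = -28 - 2*(-8) = -28 + 16 = -12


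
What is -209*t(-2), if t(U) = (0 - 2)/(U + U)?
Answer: -209/2 ≈ -104.50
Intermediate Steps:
t(U) = -1/U (t(U) = -2*1/(2*U) = -1/U)
-209*t(-2) = -(-209)/(-2) = -(-209)*(-1)/2 = -209*½ = -209/2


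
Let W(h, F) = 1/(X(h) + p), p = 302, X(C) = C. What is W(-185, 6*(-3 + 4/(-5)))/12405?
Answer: 1/1451385 ≈ 6.8900e-7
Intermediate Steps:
W(h, F) = 1/(302 + h) (W(h, F) = 1/(h + 302) = 1/(302 + h))
W(-185, 6*(-3 + 4/(-5)))/12405 = 1/((302 - 185)*12405) = (1/12405)/117 = (1/117)*(1/12405) = 1/1451385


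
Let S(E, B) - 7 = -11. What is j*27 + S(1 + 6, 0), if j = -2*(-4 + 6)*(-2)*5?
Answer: 1076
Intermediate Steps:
j = 40 (j = -4*(-2)*5 = -2*(-4)*5 = 8*5 = 40)
S(E, B) = -4 (S(E, B) = 7 - 11 = -4)
j*27 + S(1 + 6, 0) = 40*27 - 4 = 1080 - 4 = 1076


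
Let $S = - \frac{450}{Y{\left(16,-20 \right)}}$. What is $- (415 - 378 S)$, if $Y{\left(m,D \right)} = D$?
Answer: $8090$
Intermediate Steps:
$S = \frac{45}{2}$ ($S = - \frac{450}{-20} = \left(-450\right) \left(- \frac{1}{20}\right) = \frac{45}{2} \approx 22.5$)
$- (415 - 378 S) = - (415 - 8505) = \left(-1\right) \left(-8090\right) = 8090$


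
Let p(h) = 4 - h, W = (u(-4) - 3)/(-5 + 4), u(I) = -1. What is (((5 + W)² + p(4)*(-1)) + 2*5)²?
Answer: 8281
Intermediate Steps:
W = 4 (W = (-1 - 3)/(-5 + 4) = -4/(-1) = -4*(-1) = 4)
(((5 + W)² + p(4)*(-1)) + 2*5)² = (((5 + 4)² + (4 - 1*4)*(-1)) + 2*5)² = ((9² + (4 - 4)*(-1)) + 10)² = ((81 + 0*(-1)) + 10)² = ((81 + 0) + 10)² = (81 + 10)² = 91² = 8281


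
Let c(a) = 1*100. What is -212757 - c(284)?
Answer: -212857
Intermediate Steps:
c(a) = 100
-212757 - c(284) = -212757 - 1*100 = -212757 - 100 = -212857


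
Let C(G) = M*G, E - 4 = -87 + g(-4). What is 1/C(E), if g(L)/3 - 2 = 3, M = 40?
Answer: -1/2720 ≈ -0.00036765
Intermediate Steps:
g(L) = 15 (g(L) = 6 + 3*3 = 6 + 9 = 15)
E = -68 (E = 4 + (-87 + 15) = 4 - 72 = -68)
C(G) = 40*G
1/C(E) = 1/(40*(-68)) = 1/(-2720) = -1/2720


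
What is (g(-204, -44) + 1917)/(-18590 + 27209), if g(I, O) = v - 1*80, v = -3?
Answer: 1834/8619 ≈ 0.21279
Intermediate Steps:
g(I, O) = -83 (g(I, O) = -3 - 1*80 = -3 - 80 = -83)
(g(-204, -44) + 1917)/(-18590 + 27209) = (-83 + 1917)/(-18590 + 27209) = 1834/8619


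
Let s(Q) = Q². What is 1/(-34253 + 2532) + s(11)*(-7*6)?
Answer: -161206123/31721 ≈ -5082.0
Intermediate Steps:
1/(-34253 + 2532) + s(11)*(-7*6) = 1/(-34253 + 2532) + 11²*(-7*6) = 1/(-31721) + 121*(-42) = -1/31721 - 5082 = -161206123/31721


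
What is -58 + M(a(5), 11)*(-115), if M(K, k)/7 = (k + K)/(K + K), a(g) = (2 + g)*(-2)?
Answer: -577/4 ≈ -144.25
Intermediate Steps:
a(g) = -4 - 2*g
M(K, k) = 7*(K + k)/(2*K) (M(K, k) = 7*((k + K)/(K + K)) = 7*((K + k)/((2*K))) = 7*((K + k)*(1/(2*K))) = 7*((K + k)/(2*K)) = 7*(K + k)/(2*K))
-58 + M(a(5), 11)*(-115) = -58 + (7*((-4 - 2*5) + 11)/(2*(-4 - 2*5)))*(-115) = -58 + (7*((-4 - 10) + 11)/(2*(-4 - 10)))*(-115) = -58 + ((7/2)*(-14 + 11)/(-14))*(-115) = -58 + ((7/2)*(-1/14)*(-3))*(-115) = -58 + (¾)*(-115) = -58 - 345/4 = -577/4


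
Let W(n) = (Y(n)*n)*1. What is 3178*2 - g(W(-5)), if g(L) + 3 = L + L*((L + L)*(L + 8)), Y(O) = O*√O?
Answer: 56359 + 156225*I*√5 ≈ 56359.0 + 3.4933e+5*I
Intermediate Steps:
Y(O) = O^(3/2)
W(n) = n^(5/2) (W(n) = (n^(3/2)*n)*1 = n^(5/2)*1 = n^(5/2))
g(L) = -3 + L + 2*L²*(8 + L) (g(L) = -3 + (L + L*((L + L)*(L + 8))) = -3 + (L + L*((2*L)*(8 + L))) = -3 + (L + L*(2*L*(8 + L))) = -3 + (L + 2*L²*(8 + L)) = -3 + L + 2*L²*(8 + L))
3178*2 - g(W(-5)) = 3178*2 - (-3 + (-5)^(5/2) + 2*((-5)^(5/2))³ + 16*((-5)^(5/2))²) = 6356 - (-3 + 25*I*√5 + 2*(25*I*√5)³ + 16*(25*I*√5)²) = 6356 - (-3 + 25*I*√5 + 2*(-78125*I*√5) + 16*(-3125)) = 6356 - (-3 + 25*I*√5 - 156250*I*√5 - 50000) = 6356 - (-50003 - 156225*I*√5) = 6356 + (50003 + 156225*I*√5) = 56359 + 156225*I*√5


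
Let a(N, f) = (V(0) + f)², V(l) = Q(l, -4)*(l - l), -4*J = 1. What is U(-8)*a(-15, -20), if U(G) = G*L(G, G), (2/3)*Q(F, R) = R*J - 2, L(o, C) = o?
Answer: 25600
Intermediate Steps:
J = -¼ (J = -¼*1 = -¼ ≈ -0.25000)
Q(F, R) = -3 - 3*R/8 (Q(F, R) = 3*(R*(-¼) - 2)/2 = 3*(-R/4 - 2)/2 = 3*(-2 - R/4)/2 = -3 - 3*R/8)
V(l) = 0 (V(l) = (-3 - 3/8*(-4))*(l - l) = (-3 + 3/2)*0 = -3/2*0 = 0)
a(N, f) = f² (a(N, f) = (0 + f)² = f²)
U(G) = G² (U(G) = G*G = G²)
U(-8)*a(-15, -20) = (-8)²*(-20)² = 64*400 = 25600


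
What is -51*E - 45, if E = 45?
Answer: -2340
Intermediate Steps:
-51*E - 45 = -51*45 - 45 = -2295 - 45 = -2340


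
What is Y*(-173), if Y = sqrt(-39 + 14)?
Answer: -865*I ≈ -865.0*I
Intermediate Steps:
Y = 5*I (Y = sqrt(-25) = 5*I ≈ 5.0*I)
Y*(-173) = (5*I)*(-173) = -865*I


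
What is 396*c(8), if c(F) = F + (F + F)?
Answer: 9504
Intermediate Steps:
c(F) = 3*F (c(F) = F + 2*F = 3*F)
396*c(8) = 396*(3*8) = 396*24 = 9504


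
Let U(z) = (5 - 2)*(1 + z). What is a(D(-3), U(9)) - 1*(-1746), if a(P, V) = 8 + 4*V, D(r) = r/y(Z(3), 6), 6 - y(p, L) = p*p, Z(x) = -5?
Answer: 1874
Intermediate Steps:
y(p, L) = 6 - p² (y(p, L) = 6 - p*p = 6 - p²)
D(r) = -r/19 (D(r) = r/(6 - 1*(-5)²) = r/(6 - 1*25) = r/(6 - 25) = r/(-19) = r*(-1/19) = -r/19)
U(z) = 3 + 3*z (U(z) = 3*(1 + z) = 3 + 3*z)
a(D(-3), U(9)) - 1*(-1746) = (8 + 4*(3 + 3*9)) - 1*(-1746) = (8 + 4*(3 + 27)) + 1746 = (8 + 4*30) + 1746 = (8 + 120) + 1746 = 128 + 1746 = 1874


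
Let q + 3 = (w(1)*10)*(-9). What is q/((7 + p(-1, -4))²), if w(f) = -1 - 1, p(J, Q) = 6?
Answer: 177/169 ≈ 1.0473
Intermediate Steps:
w(f) = -2
q = 177 (q = -3 - 2*10*(-9) = -3 - 20*(-9) = -3 + 180 = 177)
q/((7 + p(-1, -4))²) = 177/((7 + 6)²) = 177/(13²) = 177/169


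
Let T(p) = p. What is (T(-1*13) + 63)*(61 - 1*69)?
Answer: -400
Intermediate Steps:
(T(-1*13) + 63)*(61 - 1*69) = (-1*13 + 63)*(61 - 1*69) = (-13 + 63)*(61 - 69) = 50*(-8) = -400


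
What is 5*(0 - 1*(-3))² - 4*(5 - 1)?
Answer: 29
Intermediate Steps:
5*(0 - 1*(-3))² - 4*(5 - 1) = 5*(0 + 3)² - 4*4 = 5*3² - 16 = 5*9 - 16 = 45 - 16 = 29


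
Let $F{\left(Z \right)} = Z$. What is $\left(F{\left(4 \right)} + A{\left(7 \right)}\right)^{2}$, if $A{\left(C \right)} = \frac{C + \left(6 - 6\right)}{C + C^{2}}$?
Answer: $\frac{1089}{64} \approx 17.016$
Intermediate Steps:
$A{\left(C \right)} = \frac{C}{C + C^{2}}$ ($A{\left(C \right)} = \frac{C + \left(6 - 6\right)}{C + C^{2}} = \frac{C + 0}{C + C^{2}} = \frac{C}{C + C^{2}}$)
$\left(F{\left(4 \right)} + A{\left(7 \right)}\right)^{2} = \left(4 + \frac{1}{1 + 7}\right)^{2} = \left(4 + \frac{1}{8}\right)^{2} = \left(\frac{33}{8}\right)^{2} = \frac{1089}{64}$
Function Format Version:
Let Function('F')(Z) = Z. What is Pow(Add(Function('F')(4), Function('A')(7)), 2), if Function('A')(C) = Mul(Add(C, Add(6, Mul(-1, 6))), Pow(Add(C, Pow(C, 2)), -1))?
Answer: Rational(1089, 64) ≈ 17.016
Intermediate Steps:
Function('A')(C) = Mul(C, Pow(Add(C, Pow(C, 2)), -1)) (Function('A')(C) = Mul(Add(C, Add(6, -6)), Pow(Add(C, Pow(C, 2)), -1)) = Mul(Add(C, 0), Pow(Add(C, Pow(C, 2)), -1)) = Mul(C, Pow(Add(C, Pow(C, 2)), -1)))
Pow(Add(Function('F')(4), Function('A')(7)), 2) = Pow(Add(4, Pow(Add(1, 7), -1)), 2) = Pow(Add(4, Pow(8, -1)), 2) = Pow(Add(4, Rational(1, 8)), 2) = Pow(Rational(33, 8), 2) = Rational(1089, 64)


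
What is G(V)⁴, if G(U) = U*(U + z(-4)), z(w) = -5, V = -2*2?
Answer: 1679616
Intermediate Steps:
V = -4
G(U) = U*(-5 + U) (G(U) = U*(U - 5) = U*(-5 + U))
G(V)⁴ = (-4*(-5 - 4))⁴ = (-4*(-9))⁴ = 36⁴ = 1679616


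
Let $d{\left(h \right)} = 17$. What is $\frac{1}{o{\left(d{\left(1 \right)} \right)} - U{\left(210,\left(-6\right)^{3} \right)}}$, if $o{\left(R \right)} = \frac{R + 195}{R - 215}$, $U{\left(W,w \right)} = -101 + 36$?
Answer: $\frac{99}{6329} \approx 0.015642$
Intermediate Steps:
$U{\left(W,w \right)} = -65$
$o{\left(R \right)} = \frac{195 + R}{-215 + R}$
$\frac{1}{o{\left(d{\left(1 \right)} \right)} - U{\left(210,\left(-6\right)^{3} \right)}} = \frac{1}{\frac{195 + 17}{-215 + 17} - -65} = \frac{1}{\frac{1}{-198} \cdot 212 + 65} = \frac{1}{\left(- \frac{1}{198}\right) 212 + 65} = \frac{1}{- \frac{106}{99} + 65} = \frac{1}{\frac{6329}{99}} = \frac{99}{6329}$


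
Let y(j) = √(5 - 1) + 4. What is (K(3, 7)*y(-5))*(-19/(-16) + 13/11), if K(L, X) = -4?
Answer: -1251/22 ≈ -56.864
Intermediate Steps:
y(j) = 6 (y(j) = √4 + 4 = 2 + 4 = 6)
(K(3, 7)*y(-5))*(-19/(-16) + 13/11) = (-4*6)*(-19/(-16) + 13/11) = -24*(-19*(-1/16) + 13*(1/11)) = -24*(19/16 + 13/11) = -24*417/176 = -1251/22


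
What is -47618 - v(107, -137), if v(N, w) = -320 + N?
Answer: -47405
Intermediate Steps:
-47618 - v(107, -137) = -47618 - (-320 + 107) = -47618 - 1*(-213) = -47618 + 213 = -47405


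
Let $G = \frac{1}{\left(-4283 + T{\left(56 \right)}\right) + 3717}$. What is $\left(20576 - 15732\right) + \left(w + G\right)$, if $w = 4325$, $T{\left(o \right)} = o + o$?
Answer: $\frac{4162725}{454} \approx 9169.0$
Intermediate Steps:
$T{\left(o \right)} = 2 o$
$G = - \frac{1}{454}$ ($G = \frac{1}{\left(-4283 + 2 \cdot 56\right) + 3717} = \frac{1}{\left(-4283 + 112\right) + 3717} = \frac{1}{-4171 + 3717} = \frac{1}{-454} = - \frac{1}{454} \approx -0.0022026$)
$\left(20576 - 15732\right) + \left(w + G\right) = \left(20576 - 15732\right) + \left(4325 - \frac{1}{454}\right) = 4844 + \frac{1963549}{454} = \frac{4162725}{454}$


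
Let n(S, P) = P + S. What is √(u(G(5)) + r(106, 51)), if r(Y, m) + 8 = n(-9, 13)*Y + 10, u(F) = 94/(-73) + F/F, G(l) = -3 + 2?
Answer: 3*√252069/73 ≈ 20.633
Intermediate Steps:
G(l) = -1
u(F) = -21/73 (u(F) = 94*(-1/73) + 1 = -94/73 + 1 = -21/73)
r(Y, m) = 2 + 4*Y (r(Y, m) = -8 + ((13 - 9)*Y + 10) = -8 + (4*Y + 10) = -8 + (10 + 4*Y) = 2 + 4*Y)
√(u(G(5)) + r(106, 51)) = √(-21/73 + (2 + 4*106)) = √(-21/73 + (2 + 424)) = √(-21/73 + 426) = √(31077/73) = 3*√252069/73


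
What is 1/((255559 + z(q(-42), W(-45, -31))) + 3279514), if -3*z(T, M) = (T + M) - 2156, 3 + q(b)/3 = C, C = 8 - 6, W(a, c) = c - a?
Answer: 1/3535788 ≈ 2.8282e-7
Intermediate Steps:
C = 2
q(b) = -3 (q(b) = -9 + 3*2 = -9 + 6 = -3)
z(T, M) = 2156/3 - M/3 - T/3 (z(T, M) = -((T + M) - 2156)/3 = -((M + T) - 2156)/3 = -(-2156 + M + T)/3 = 2156/3 - M/3 - T/3)
1/((255559 + z(q(-42), W(-45, -31))) + 3279514) = 1/((255559 + (2156/3 - (-31 - 1*(-45))/3 - ⅓*(-3))) + 3279514) = 1/((255559 + (2156/3 - (-31 + 45)/3 + 1)) + 3279514) = 1/((255559 + (2156/3 - ⅓*14 + 1)) + 3279514) = 1/((255559 + (2156/3 - 14/3 + 1)) + 3279514) = 1/((255559 + 715) + 3279514) = 1/(256274 + 3279514) = 1/3535788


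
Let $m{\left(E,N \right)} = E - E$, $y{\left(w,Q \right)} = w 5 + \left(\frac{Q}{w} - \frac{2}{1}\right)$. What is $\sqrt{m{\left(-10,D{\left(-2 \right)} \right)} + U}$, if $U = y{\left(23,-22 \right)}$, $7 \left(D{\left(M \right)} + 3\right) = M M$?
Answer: $\frac{\sqrt{59271}}{23} \approx 10.585$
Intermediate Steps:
$D{\left(M \right)} = -3 + \frac{M^{2}}{7}$ ($D{\left(M \right)} = -3 + \frac{M M}{7} = -3 + \frac{M^{2}}{7}$)
$y{\left(w,Q \right)} = -2 + 5 w + \frac{Q}{w}$ ($y{\left(w,Q \right)} = 5 w + \left(\frac{Q}{w} - 2\right) = 5 w + \left(-2 + \frac{Q}{w}\right) = -2 + 5 w + \frac{Q}{w}$)
$U = \frac{2577}{23}$ ($U = -2 + 5 \cdot 23 - \frac{22}{23} = -2 + 115 - \frac{22}{23} = \frac{2577}{23} \approx 112.04$)
$m{\left(E,N \right)} = 0$
$\sqrt{m{\left(-10,D{\left(-2 \right)} \right)} + U} = \sqrt{0 + \frac{2577}{23}} = \sqrt{\frac{2577}{23}} = \frac{\sqrt{59271}}{23}$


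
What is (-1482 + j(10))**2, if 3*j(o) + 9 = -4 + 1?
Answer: 2208196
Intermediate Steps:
j(o) = -4 (j(o) = -3 + (-4 + 1)/3 = -3 + (1/3)*(-3) = -3 - 1 = -4)
(-1482 + j(10))**2 = (-1482 - 4)**2 = (-1486)**2 = 2208196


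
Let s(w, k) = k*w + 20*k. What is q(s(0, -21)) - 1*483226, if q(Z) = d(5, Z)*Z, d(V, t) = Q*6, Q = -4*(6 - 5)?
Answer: -473146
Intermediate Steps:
s(w, k) = 20*k + k*w
Q = -4 (Q = -4*1 = -4)
d(V, t) = -24 (d(V, t) = -4*6 = -24)
q(Z) = -24*Z
q(s(0, -21)) - 1*483226 = -(-504)*(20 + 0) - 1*483226 = -(-504)*20 - 483226 = -24*(-420) - 483226 = 10080 - 483226 = -473146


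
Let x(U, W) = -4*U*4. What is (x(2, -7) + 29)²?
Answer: 9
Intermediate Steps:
x(U, W) = -16*U
(x(2, -7) + 29)² = (-16*2 + 29)² = (-32 + 29)² = (-3)² = 9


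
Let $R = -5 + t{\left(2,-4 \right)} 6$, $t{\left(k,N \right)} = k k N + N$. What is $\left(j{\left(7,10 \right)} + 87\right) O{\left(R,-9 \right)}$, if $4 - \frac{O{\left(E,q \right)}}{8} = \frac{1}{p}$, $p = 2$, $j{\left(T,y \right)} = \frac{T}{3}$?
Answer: $\frac{7504}{3} \approx 2501.3$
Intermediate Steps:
$j{\left(T,y \right)} = \frac{T}{3}$ ($j{\left(T,y \right)} = T \frac{1}{3} = \frac{T}{3}$)
$t{\left(k,N \right)} = N + N k^{2}$ ($t{\left(k,N \right)} = k^{2} N + N = N k^{2} + N = N + N k^{2}$)
$R = -125$ ($R = -5 + - 4 \left(1 + 2^{2}\right) 6 = -5 + - 4 \left(1 + 4\right) 6 = -5 + \left(-4\right) 5 \cdot 6 = -5 - 120 = -125$)
$O{\left(E,q \right)} = 28$ ($O{\left(E,q \right)} = 32 - \frac{8}{2} = 32 - 4 = 28$)
$\left(j{\left(7,10 \right)} + 87\right) O{\left(R,-9 \right)} = \left(\frac{1}{3} \cdot 7 + 87\right) 28 = \left(\frac{7}{3} + 87\right) 28 = \frac{268}{3} \cdot 28 = \frac{7504}{3}$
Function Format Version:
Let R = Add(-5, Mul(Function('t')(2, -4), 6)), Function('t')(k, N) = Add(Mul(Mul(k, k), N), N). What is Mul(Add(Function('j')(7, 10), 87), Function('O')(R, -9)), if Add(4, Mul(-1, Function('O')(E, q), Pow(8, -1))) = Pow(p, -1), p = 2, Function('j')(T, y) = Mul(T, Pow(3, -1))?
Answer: Rational(7504, 3) ≈ 2501.3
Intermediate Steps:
Function('j')(T, y) = Mul(Rational(1, 3), T) (Function('j')(T, y) = Mul(T, Rational(1, 3)) = Mul(Rational(1, 3), T))
Function('t')(k, N) = Add(N, Mul(N, Pow(k, 2))) (Function('t')(k, N) = Add(Mul(Pow(k, 2), N), N) = Add(Mul(N, Pow(k, 2)), N) = Add(N, Mul(N, Pow(k, 2))))
R = -125 (R = Add(-5, Mul(Mul(-4, Add(1, Pow(2, 2))), 6)) = Add(-5, Mul(Mul(-4, Add(1, 4)), 6)) = Add(-5, Mul(Mul(-4, 5), 6)) = Add(-5, Mul(-20, 6)) = Add(-5, -120) = -125)
Function('O')(E, q) = 28 (Function('O')(E, q) = Add(32, Mul(-8, Pow(2, -1))) = Add(32, Mul(-8, Rational(1, 2))) = Add(32, -4) = 28)
Mul(Add(Function('j')(7, 10), 87), Function('O')(R, -9)) = Mul(Add(Mul(Rational(1, 3), 7), 87), 28) = Mul(Add(Rational(7, 3), 87), 28) = Mul(Rational(268, 3), 28) = Rational(7504, 3)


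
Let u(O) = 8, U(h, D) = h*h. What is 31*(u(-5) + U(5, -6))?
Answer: 1023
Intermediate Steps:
U(h, D) = h²
31*(u(-5) + U(5, -6)) = 31*(8 + 5²) = 31*(8 + 25) = 31*33 = 1023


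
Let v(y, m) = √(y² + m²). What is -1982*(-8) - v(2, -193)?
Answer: 15856 - √37253 ≈ 15663.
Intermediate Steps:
v(y, m) = √(m² + y²)
-1982*(-8) - v(2, -193) = -1982*(-8) - √((-193)² + 2²) = 15856 - √(37249 + 4) = 15856 - √37253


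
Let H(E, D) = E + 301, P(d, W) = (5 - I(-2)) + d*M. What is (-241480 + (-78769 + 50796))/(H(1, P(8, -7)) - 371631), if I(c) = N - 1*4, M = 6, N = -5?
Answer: 269453/371329 ≈ 0.72565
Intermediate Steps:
I(c) = -9 (I(c) = -5 - 1*4 = -5 - 4 = -9)
P(d, W) = 14 + 6*d (P(d, W) = (5 - 1*(-9)) + d*6 = (5 + 9) + 6*d = 14 + 6*d)
H(E, D) = 301 + E
(-241480 + (-78769 + 50796))/(H(1, P(8, -7)) - 371631) = (-241480 + (-78769 + 50796))/((301 + 1) - 371631) = (-241480 - 27973)/(302 - 371631) = -269453/(-371329) = -269453*(-1/371329) = 269453/371329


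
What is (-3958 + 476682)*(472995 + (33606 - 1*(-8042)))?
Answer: 243284097532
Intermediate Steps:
(-3958 + 476682)*(472995 + (33606 - 1*(-8042))) = 472724*(472995 + (33606 + 8042)) = 472724*(472995 + 41648) = 472724*514643 = 243284097532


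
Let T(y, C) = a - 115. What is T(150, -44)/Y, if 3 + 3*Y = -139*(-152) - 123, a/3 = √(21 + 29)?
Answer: -345/21002 + 45*√2/21002 ≈ -0.013397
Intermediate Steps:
a = 15*√2 (a = 3*√(21 + 29) = 3*√50 = 3*(5*√2) = 15*√2 ≈ 21.213)
T(y, C) = -115 + 15*√2 (T(y, C) = 15*√2 - 115 = -115 + 15*√2)
Y = 21002/3 (Y = -1 + (-139*(-152) - 123)/3 = -1 + (21128 - 123)/3 = -1 + (⅓)*21005 = -1 + 21005/3 = 21002/3 ≈ 7000.7)
T(150, -44)/Y = (-115 + 15*√2)/(21002/3) = (-115 + 15*√2)*(3/21002) = -345/21002 + 45*√2/21002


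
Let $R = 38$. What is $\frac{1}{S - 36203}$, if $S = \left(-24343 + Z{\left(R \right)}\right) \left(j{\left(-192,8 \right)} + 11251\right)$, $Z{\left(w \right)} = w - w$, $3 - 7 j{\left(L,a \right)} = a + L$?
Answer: $- \frac{7}{1921987213} \approx -3.6421 \cdot 10^{-9}$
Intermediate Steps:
$j{\left(L,a \right)} = \frac{3}{7} - \frac{L}{7} - \frac{a}{7}$ ($j{\left(L,a \right)} = \frac{3}{7} - \frac{a + L}{7} = \frac{3}{7} - \frac{L + a}{7} = \frac{3}{7} - \left(\frac{L}{7} + \frac{a}{7}\right) = \frac{3}{7} - \frac{L}{7} - \frac{a}{7}$)
$Z{\left(w \right)} = 0$
$S = - \frac{1921733792}{7}$ ($S = \left(-24343 + 0\right) \left(\left(\frac{3}{7} - - \frac{192}{7} - \frac{8}{7}\right) + 11251\right) = - 24343 \left(\left(\frac{3}{7} + \frac{192}{7} - \frac{8}{7}\right) + 11251\right) = - 24343 \left(\frac{187}{7} + 11251\right) = \left(-24343\right) \frac{78944}{7} = - \frac{1921733792}{7} \approx -2.7453 \cdot 10^{8}$)
$\frac{1}{S - 36203} = \frac{1}{- \frac{1921733792}{7} - 36203} = \frac{1}{- \frac{1921987213}{7}} = - \frac{7}{1921987213}$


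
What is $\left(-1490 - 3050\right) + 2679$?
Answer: $-1861$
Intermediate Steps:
$\left(-1490 - 3050\right) + 2679 = -4540 + 2679 = -1861$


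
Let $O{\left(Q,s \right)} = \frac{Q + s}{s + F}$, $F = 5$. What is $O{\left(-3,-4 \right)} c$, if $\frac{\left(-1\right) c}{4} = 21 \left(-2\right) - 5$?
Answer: $-1316$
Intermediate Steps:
$O{\left(Q,s \right)} = \frac{Q + s}{5 + s}$ ($O{\left(Q,s \right)} = \frac{Q + s}{s + 5} = \frac{Q + s}{5 + s}$)
$c = 188$ ($c = - 4 \left(21 \left(-2\right) - 5\right) = - 4 \left(-42 - 5\right) = \left(-4\right) \left(-47\right) = 188$)
$O{\left(-3,-4 \right)} c = \frac{-3 - 4}{5 - 4} \cdot 188 = 1^{-1} \left(-7\right) 188 = 1 \left(-7\right) 188 = \left(-7\right) 188 = -1316$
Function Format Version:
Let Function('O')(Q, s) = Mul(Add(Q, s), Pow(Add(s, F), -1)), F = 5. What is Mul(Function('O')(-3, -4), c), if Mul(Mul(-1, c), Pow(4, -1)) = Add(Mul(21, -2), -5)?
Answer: -1316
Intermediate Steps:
Function('O')(Q, s) = Mul(Pow(Add(5, s), -1), Add(Q, s)) (Function('O')(Q, s) = Mul(Add(Q, s), Pow(Add(s, 5), -1)) = Mul(Add(Q, s), Pow(Add(5, s), -1)) = Mul(Pow(Add(5, s), -1), Add(Q, s)))
c = 188 (c = Mul(-4, Add(Mul(21, -2), -5)) = Mul(-4, Add(-42, -5)) = Mul(-4, -47) = 188)
Mul(Function('O')(-3, -4), c) = Mul(Mul(Pow(Add(5, -4), -1), Add(-3, -4)), 188) = Mul(Mul(Pow(1, -1), -7), 188) = Mul(Mul(1, -7), 188) = Mul(-7, 188) = -1316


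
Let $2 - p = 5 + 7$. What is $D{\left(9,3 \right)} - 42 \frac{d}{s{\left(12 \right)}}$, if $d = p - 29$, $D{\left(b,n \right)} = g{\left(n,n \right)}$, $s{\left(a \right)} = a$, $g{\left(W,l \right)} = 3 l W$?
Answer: $\frac{327}{2} \approx 163.5$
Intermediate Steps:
$p = -10$ ($p = 2 - \left(5 + 7\right) = 2 - 12 = -10$)
$g{\left(W,l \right)} = 3 W l$
$D{\left(b,n \right)} = 3 n^{2}$ ($D{\left(b,n \right)} = 3 n n = 3 n^{2}$)
$d = -39$ ($d = -10 - 29 = -39$)
$D{\left(9,3 \right)} - 42 \frac{d}{s{\left(12 \right)}} = 3 \cdot 3^{2} - 42 \left(- \frac{39}{12}\right) = 3 \cdot 9 - 42 \left(\left(-39\right) \frac{1}{12}\right) = 27 - - \frac{273}{2} = 27 + \frac{273}{2} = \frac{327}{2}$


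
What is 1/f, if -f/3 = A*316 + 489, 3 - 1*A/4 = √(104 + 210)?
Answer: 1427/483349583 + 1264*√314/1450048749 ≈ 1.8399e-5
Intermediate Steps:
A = 12 - 4*√314 (A = 12 - 4*√(104 + 210) = 12 - 4*√314 ≈ -58.880)
f = -12843 + 3792*√314 (f = -3*((12 - 4*√314)*316 + 489) = -3*((3792 - 1264*√314) + 489) = -3*(4281 - 1264*√314) = -12843 + 3792*√314 ≈ 54351.)
1/f = 1/(-12843 + 3792*√314)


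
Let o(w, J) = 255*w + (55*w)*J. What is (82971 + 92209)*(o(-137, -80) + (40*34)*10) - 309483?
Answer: 101860729217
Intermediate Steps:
o(w, J) = 255*w + 55*J*w
(82971 + 92209)*(o(-137, -80) + (40*34)*10) - 309483 = (82971 + 92209)*(5*(-137)*(51 + 11*(-80)) + (40*34)*10) - 309483 = 175180*(5*(-137)*(51 - 880) + 1360*10) - 309483 = 175180*(5*(-137)*(-829) + 13600) - 309483 = 175180*(567865 + 13600) - 309483 = 175180*581465 - 309483 = 101861038700 - 309483 = 101860729217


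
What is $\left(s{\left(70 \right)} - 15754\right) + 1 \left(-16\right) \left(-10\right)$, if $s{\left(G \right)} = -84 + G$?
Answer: $-15608$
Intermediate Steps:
$\left(s{\left(70 \right)} - 15754\right) + 1 \left(-16\right) \left(-10\right) = \left(\left(-84 + 70\right) - 15754\right) + 1 \left(-16\right) \left(-10\right) = \left(-14 - 15754\right) - -160 = -15768 + 160 = -15608$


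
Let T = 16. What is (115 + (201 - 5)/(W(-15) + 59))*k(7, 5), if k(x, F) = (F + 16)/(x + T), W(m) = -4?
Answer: 136941/1265 ≈ 108.25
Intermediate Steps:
k(x, F) = (16 + F)/(16 + x) (k(x, F) = (F + 16)/(x + 16) = (16 + F)/(16 + x))
(115 + (201 - 5)/(W(-15) + 59))*k(7, 5) = (115 + (201 - 5)/(-4 + 59))*((16 + 5)/(16 + 7)) = (115 + 196/55)*(21/23) = (6521/55)*(21/23) = 136941/1265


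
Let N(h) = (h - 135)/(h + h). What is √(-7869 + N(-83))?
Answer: I*√54200494/83 ≈ 88.7*I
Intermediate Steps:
N(h) = (-135 + h)/(2*h) (N(h) = (-135 + h)/((2*h)) = (-135 + h)*(1/(2*h)) = (-135 + h)/(2*h))
√(-7869 + N(-83)) = √(-7869 + (½)*(-135 - 83)/(-83)) = √(-7869 + (½)*(-1/83)*(-218)) = √(-7869 + 109/83) = √(-653018/83) = I*√54200494/83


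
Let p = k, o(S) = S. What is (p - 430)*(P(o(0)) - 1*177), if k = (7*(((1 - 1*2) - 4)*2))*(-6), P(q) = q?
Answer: 1770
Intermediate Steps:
k = 420 (k = (7*(((1 - 2) - 4)*2))*(-6) = (7*((-1 - 4)*2))*(-6) = (7*(-5*2))*(-6) = (7*(-10))*(-6) = -70*(-6) = 420)
p = 420
(p - 430)*(P(o(0)) - 1*177) = (420 - 430)*(0 - 1*177) = -10*(0 - 177) = -10*(-177) = 1770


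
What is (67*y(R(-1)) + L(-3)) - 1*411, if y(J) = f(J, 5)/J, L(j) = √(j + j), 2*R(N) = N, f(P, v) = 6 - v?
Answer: -545 + I*√6 ≈ -545.0 + 2.4495*I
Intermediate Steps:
R(N) = N/2
L(j) = √2*√j (L(j) = √(2*j) = √2*√j)
y(J) = 1/J (y(J) = (6 - 1*5)/J = (6 - 5)/J = 1/J)
(67*y(R(-1)) + L(-3)) - 1*411 = (67/(((½)*(-1))) + √2*√(-3)) - 1*411 = (67/(-½) + √2*(I*√3)) - 411 = (67*(-2) + I*√6) - 411 = (-134 + I*√6) - 411 = -545 + I*√6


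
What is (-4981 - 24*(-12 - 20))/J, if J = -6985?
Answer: 383/635 ≈ 0.60315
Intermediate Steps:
(-4981 - 24*(-12 - 20))/J = (-4981 - 24*(-12 - 20))/(-6985) = (-4981 - 24*(-32))*(-1/6985) = (-4981 + 768)*(-1/6985) = -4213*(-1/6985) = 383/635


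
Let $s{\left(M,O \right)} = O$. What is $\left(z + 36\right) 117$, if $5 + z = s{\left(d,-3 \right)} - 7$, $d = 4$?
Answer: $2457$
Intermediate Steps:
$z = -15$ ($z = -5 - 10 = -15$)
$\left(z + 36\right) 117 = \left(-15 + 36\right) 117 = 21 \cdot 117 = 2457$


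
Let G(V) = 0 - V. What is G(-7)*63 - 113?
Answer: 328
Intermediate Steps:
G(V) = -V
G(-7)*63 - 113 = -1*(-7)*63 - 113 = 7*63 - 113 = 441 - 113 = 328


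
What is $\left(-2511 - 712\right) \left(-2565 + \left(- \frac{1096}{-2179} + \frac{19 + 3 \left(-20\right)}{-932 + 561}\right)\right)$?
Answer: $\frac{6681514697990}{808409} \approx 8.265 \cdot 10^{6}$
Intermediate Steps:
$\left(-2511 - 712\right) \left(-2565 + \left(- \frac{1096}{-2179} + \frac{19 + 3 \left(-20\right)}{-932 + 561}\right)\right) = - 3223 \left(-2565 + \left(\left(-1096\right) \left(- \frac{1}{2179}\right) + \frac{19 - 60}{-371}\right)\right) = - 3223 \left(-2565 + \left(\frac{1096}{2179} - - \frac{41}{371}\right)\right) = - 3223 \left(-2565 + \left(\frac{1096}{2179} + \frac{41}{371}\right)\right) = - 3223 \left(-2565 + \frac{495955}{808409}\right) = \left(-3223\right) \left(- \frac{2073073130}{808409}\right) = \frac{6681514697990}{808409}$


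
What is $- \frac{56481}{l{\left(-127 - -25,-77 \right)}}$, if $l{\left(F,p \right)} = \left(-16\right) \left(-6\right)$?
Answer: $- \frac{18827}{32} \approx -588.34$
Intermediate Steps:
$l{\left(F,p \right)} = 96$
$- \frac{56481}{l{\left(-127 - -25,-77 \right)}} = - \frac{56481}{96} = \left(-56481\right) \frac{1}{96} = - \frac{18827}{32}$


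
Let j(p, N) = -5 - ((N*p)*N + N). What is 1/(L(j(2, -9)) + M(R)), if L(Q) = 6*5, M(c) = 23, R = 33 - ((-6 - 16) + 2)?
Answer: 1/53 ≈ 0.018868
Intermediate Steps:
R = 53 (R = 33 - (-22 + 2) = 33 - 1*(-20) = 33 + 20 = 53)
j(p, N) = -5 - N - p*N² (j(p, N) = -5 - (p*N² + N) = -5 - (N + p*N²) = -5 + (-N - p*N²) = -5 - N - p*N²)
L(Q) = 30
1/(L(j(2, -9)) + M(R)) = 1/(30 + 23) = 1/53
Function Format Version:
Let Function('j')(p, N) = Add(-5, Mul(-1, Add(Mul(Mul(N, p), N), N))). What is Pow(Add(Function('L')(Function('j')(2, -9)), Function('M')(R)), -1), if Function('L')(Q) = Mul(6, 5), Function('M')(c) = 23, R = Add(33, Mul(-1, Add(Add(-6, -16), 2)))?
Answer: Rational(1, 53) ≈ 0.018868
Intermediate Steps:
R = 53 (R = Add(33, Mul(-1, Add(-22, 2))) = Add(33, Mul(-1, -20)) = Add(33, 20) = 53)
Function('j')(p, N) = Add(-5, Mul(-1, N), Mul(-1, p, Pow(N, 2))) (Function('j')(p, N) = Add(-5, Mul(-1, Add(Mul(p, Pow(N, 2)), N))) = Add(-5, Mul(-1, Add(N, Mul(p, Pow(N, 2))))) = Add(-5, Add(Mul(-1, N), Mul(-1, p, Pow(N, 2)))) = Add(-5, Mul(-1, N), Mul(-1, p, Pow(N, 2))))
Function('L')(Q) = 30
Pow(Add(Function('L')(Function('j')(2, -9)), Function('M')(R)), -1) = Pow(Add(30, 23), -1) = Pow(53, -1) = Rational(1, 53)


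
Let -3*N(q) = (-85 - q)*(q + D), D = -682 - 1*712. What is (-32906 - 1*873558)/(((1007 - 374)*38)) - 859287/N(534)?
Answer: -210269588633/6402453180 ≈ -32.842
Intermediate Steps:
D = -1394 (D = -682 - 712 = -1394)
N(q) = -(-1394 + q)*(-85 - q)/3 (N(q) = -(-85 - q)*(q - 1394)/3 = -(-85 - q)*(-1394 + q)/3 = -(-1394 + q)*(-85 - q)/3)
(-32906 - 1*873558)/(((1007 - 374)*38)) - 859287/N(534) = (-32906 - 1*873558)/(((1007 - 374)*38)) - 859287/(-118490/3 - 1309/3*534 + (⅓)*534²) = (-32906 - 873558)/((633*38)) - 859287/(-118490/3 - 233002 + (⅓)*285156) = -906464/24054 - 859287/(-118490/3 - 233002 + 95052) = -906464*1/24054 - 859287/(-532340/3) = -453232/12027 - 859287*(-3/532340) = -453232/12027 + 2577861/532340 = -210269588633/6402453180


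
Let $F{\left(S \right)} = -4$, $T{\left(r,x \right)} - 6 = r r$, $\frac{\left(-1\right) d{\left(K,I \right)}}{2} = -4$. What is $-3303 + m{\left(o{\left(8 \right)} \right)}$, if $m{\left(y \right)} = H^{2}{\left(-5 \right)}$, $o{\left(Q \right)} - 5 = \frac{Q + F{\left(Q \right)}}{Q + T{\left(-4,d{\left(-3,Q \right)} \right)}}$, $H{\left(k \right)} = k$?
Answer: $-3278$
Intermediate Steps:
$d{\left(K,I \right)} = 8$ ($d{\left(K,I \right)} = \left(-2\right) \left(-4\right) = 8$)
$T{\left(r,x \right)} = 6 + r^{2}$ ($T{\left(r,x \right)} = 6 + r r = 6 + r^{2}$)
$o{\left(Q \right)} = 5 + \frac{-4 + Q}{22 + Q}$ ($o{\left(Q \right)} = 5 + \frac{Q - 4}{Q + \left(6 + \left(-4\right)^{2}\right)} = 5 + \frac{-4 + Q}{Q + \left(6 + 16\right)} = 5 + \frac{-4 + Q}{Q + 22} = 5 + \frac{-4 + Q}{22 + Q}$)
$m{\left(y \right)} = 25$ ($m{\left(y \right)} = \left(-5\right)^{2} = 25$)
$-3303 + m{\left(o{\left(8 \right)} \right)} = -3303 + 25 = -3278$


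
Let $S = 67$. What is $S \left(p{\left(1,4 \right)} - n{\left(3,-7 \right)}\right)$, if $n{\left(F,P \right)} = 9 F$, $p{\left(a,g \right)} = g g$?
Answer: $-737$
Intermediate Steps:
$p{\left(a,g \right)} = g^{2}$
$S \left(p{\left(1,4 \right)} - n{\left(3,-7 \right)}\right) = 67 \left(4^{2} - 9 \cdot 3\right) = 67 \left(16 - 27\right) = 67 \left(-11\right) = -737$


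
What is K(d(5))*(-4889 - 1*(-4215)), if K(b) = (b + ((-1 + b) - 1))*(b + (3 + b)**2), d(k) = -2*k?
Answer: 578292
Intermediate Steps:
K(b) = (-2 + 2*b)*(b + (3 + b)**2) (K(b) = (b + (-2 + b))*(b + (3 + b)**2) = (-2 + 2*b)*(b + (3 + b)**2))
K(d(5))*(-4889 - 1*(-4215)) = (-18 + 2*(-2*5)**3 + 4*(-2*5) + 12*(-2*5)**2)*(-4889 - 1*(-4215)) = (-18 + 2*(-10)**3 + 4*(-10) + 12*(-10)**2)*(-4889 + 4215) = (-18 + 2*(-1000) - 40 + 12*100)*(-674) = (-18 - 2000 - 40 + 1200)*(-674) = -858*(-674) = 578292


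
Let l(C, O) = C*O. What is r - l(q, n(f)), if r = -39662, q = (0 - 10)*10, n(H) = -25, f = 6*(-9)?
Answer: -42162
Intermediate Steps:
f = -54
q = -100 (q = -10*10 = -100)
r - l(q, n(f)) = -39662 - (-100)*(-25) = -39662 - 1*2500 = -39662 - 2500 = -42162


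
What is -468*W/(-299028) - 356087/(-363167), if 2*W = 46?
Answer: 9199092752/9049758473 ≈ 1.0165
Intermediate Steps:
W = 23 (W = (1/2)*46 = 23)
-468*W/(-299028) - 356087/(-363167) = -468*23/(-299028) - 356087/(-363167) = -10764*(-1/299028) - 356087*(-1/363167) = 897/24919 + 356087/363167 = 9199092752/9049758473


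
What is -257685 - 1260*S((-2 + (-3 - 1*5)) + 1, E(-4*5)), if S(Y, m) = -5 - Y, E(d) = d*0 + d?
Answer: -262725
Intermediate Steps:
E(d) = d (E(d) = 0 + d = d)
-257685 - 1260*S((-2 + (-3 - 1*5)) + 1, E(-4*5)) = -257685 - 1260*(-5 - ((-2 + (-3 - 1*5)) + 1)) = -257685 - 1260*(-5 - ((-2 + (-3 - 5)) + 1)) = -257685 - 1260*(-5 - ((-2 - 8) + 1)) = -257685 - 1260*(-5 - (-10 + 1)) = -257685 - 1260*(-5 - 1*(-9)) = -257685 - 1260*(-5 + 9) = -257685 - 1260*4 = -257685 - 1*5040 = -257685 - 5040 = -262725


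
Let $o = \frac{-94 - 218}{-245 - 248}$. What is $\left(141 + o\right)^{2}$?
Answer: $\frac{4875530625}{243049} \approx 20060.0$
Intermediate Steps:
$o = \frac{312}{493}$ ($o = - \frac{312}{-493} = \left(-312\right) \left(- \frac{1}{493}\right) = \frac{312}{493} \approx 0.63286$)
$\left(141 + o\right)^{2} = \left(141 + \frac{312}{493}\right)^{2} = \left(\frac{69825}{493}\right)^{2} = \frac{4875530625}{243049}$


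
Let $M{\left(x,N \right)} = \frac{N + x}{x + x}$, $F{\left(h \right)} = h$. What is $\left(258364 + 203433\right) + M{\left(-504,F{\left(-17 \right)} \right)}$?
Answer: $\frac{465491897}{1008} \approx 4.618 \cdot 10^{5}$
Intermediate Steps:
$M{\left(x,N \right)} = \frac{N + x}{2 x}$
$\left(258364 + 203433\right) + M{\left(-504,F{\left(-17 \right)} \right)} = \left(258364 + 203433\right) + \frac{-17 - 504}{2 \left(-504\right)} = 461797 + \frac{1}{2} \left(- \frac{1}{504}\right) \left(-521\right) = 461797 + \frac{521}{1008} = \frac{465491897}{1008}$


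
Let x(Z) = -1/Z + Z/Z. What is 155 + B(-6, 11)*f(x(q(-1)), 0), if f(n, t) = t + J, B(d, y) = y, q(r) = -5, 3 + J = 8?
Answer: 210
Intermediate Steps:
J = 5 (J = -3 + 8 = 5)
x(Z) = 1 - 1/Z (x(Z) = -1/Z + 1 = 1 - 1/Z)
f(n, t) = 5 + t (f(n, t) = t + 5 = 5 + t)
155 + B(-6, 11)*f(x(q(-1)), 0) = 155 + 11*(5 + 0) = 155 + 11*5 = 155 + 55 = 210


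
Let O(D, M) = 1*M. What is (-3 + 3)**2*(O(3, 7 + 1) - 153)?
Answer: 0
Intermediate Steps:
O(D, M) = M
(-3 + 3)**2*(O(3, 7 + 1) - 153) = (-3 + 3)**2*((7 + 1) - 153) = 0**2*(8 - 153) = 0*(-145) = 0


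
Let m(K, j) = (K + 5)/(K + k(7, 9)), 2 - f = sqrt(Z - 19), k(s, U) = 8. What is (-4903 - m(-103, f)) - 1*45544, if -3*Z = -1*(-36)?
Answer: -4792563/95 ≈ -50448.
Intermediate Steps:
Z = -12 (Z = -(-1)*(-36)/3 = -1/3*36 = -12)
f = 2 - I*sqrt(31) (f = 2 - sqrt(-12 - 19) = 2 - sqrt(-31) = 2 - I*sqrt(31) ≈ 2.0 - 5.5678*I)
m(K, j) = (5 + K)/(8 + K) (m(K, j) = (K + 5)/(K + 8) = (5 + K)/(8 + K))
(-4903 - m(-103, f)) - 1*45544 = (-4903 - (5 - 103)/(8 - 103)) - 1*45544 = (-4903 - (-98)/(-95)) - 45544 = (-4903 - (-1)*(-98)/95) - 45544 = (-4903 - 1*98/95) - 45544 = (-4903 - 98/95) - 45544 = -465883/95 - 45544 = -4792563/95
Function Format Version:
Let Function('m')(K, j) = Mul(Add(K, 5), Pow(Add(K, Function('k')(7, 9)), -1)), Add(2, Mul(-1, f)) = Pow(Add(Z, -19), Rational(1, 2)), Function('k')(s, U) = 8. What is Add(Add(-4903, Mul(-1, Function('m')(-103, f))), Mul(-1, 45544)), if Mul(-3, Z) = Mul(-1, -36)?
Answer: Rational(-4792563, 95) ≈ -50448.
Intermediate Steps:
Z = -12 (Z = Mul(Rational(-1, 3), Mul(-1, -36)) = Mul(Rational(-1, 3), 36) = -12)
f = Add(2, Mul(-1, I, Pow(31, Rational(1, 2)))) (f = Add(2, Mul(-1, Pow(Add(-12, -19), Rational(1, 2)))) = Add(2, Mul(-1, Pow(-31, Rational(1, 2)))) = Add(2, Mul(-1, Mul(I, Pow(31, Rational(1, 2))))) = Add(2, Mul(-1, I, Pow(31, Rational(1, 2)))) ≈ Add(2.0000, Mul(-5.5678, I)))
Function('m')(K, j) = Mul(Pow(Add(8, K), -1), Add(5, K)) (Function('m')(K, j) = Mul(Add(K, 5), Pow(Add(K, 8), -1)) = Mul(Add(5, K), Pow(Add(8, K), -1)) = Mul(Pow(Add(8, K), -1), Add(5, K)))
Add(Add(-4903, Mul(-1, Function('m')(-103, f))), Mul(-1, 45544)) = Add(Add(-4903, Mul(-1, Mul(Pow(Add(8, -103), -1), Add(5, -103)))), Mul(-1, 45544)) = Add(Add(-4903, Mul(-1, Mul(Pow(-95, -1), -98))), -45544) = Add(Add(-4903, Mul(-1, Mul(Rational(-1, 95), -98))), -45544) = Add(Add(-4903, Mul(-1, Rational(98, 95))), -45544) = Add(Add(-4903, Rational(-98, 95)), -45544) = Add(Rational(-465883, 95), -45544) = Rational(-4792563, 95)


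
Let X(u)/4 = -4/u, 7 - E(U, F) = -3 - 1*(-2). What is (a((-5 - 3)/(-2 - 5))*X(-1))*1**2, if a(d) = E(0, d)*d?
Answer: 1024/7 ≈ 146.29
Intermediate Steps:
E(U, F) = 8 (E(U, F) = 7 - (-3 - 1*(-2)) = 7 - (-3 + 2) = 7 - 1*(-1) = 7 + 1 = 8)
a(d) = 8*d
X(u) = -16/u (X(u) = 4*(-4/u) = -16/u)
(a((-5 - 3)/(-2 - 5))*X(-1))*1**2 = ((8*((-5 - 3)/(-2 - 5)))*(-16/(-1)))*1**2 = ((8*(-8/(-7)))*(-16*(-1)))*1 = ((8*(-8*(-1/7)))*16)*1 = ((8*(8/7))*16)*1 = ((64/7)*16)*1 = (1024/7)*1 = 1024/7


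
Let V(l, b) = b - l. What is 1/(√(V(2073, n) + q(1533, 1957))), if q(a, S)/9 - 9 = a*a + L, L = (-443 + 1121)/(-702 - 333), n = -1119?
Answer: √7768836730/405330612 ≈ 0.00021745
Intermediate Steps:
L = -226/345 (L = 678/(-1035) = 678*(-1/1035) = -226/345 ≈ -0.65507)
q(a, S) = 8637/115 + 9*a² (q(a, S) = 81 + 9*(a*a - 226/345) = 81 + 9*(a² - 226/345) = 81 + 9*(-226/345 + a²) = 81 + (-678/115 + 9*a²) = 8637/115 + 9*a²)
1/(√(V(2073, n) + q(1533, 1957))) = 1/(√((-1119 - 1*2073) + (8637/115 + 9*1533²))) = 1/(√((-1119 - 2073) + (8637/115 + 9*2350089))) = 1/(√(-3192 + (8637/115 + 21150801))) = 1/(√(-3192 + 2432350752/115)) = 1/(√(2431983672/115)) = 1/(6*√7768836730/115) = √7768836730/405330612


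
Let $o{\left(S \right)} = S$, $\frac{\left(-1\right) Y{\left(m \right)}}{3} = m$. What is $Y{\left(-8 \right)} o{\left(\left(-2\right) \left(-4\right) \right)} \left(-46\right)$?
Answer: $-8832$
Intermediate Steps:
$Y{\left(m \right)} = - 3 m$
$Y{\left(-8 \right)} o{\left(\left(-2\right) \left(-4\right) \right)} \left(-46\right) = \left(-3\right) \left(-8\right) \left(\left(-2\right) \left(-4\right)\right) \left(-46\right) = 24 \cdot 8 \left(-46\right) = 192 \left(-46\right) = -8832$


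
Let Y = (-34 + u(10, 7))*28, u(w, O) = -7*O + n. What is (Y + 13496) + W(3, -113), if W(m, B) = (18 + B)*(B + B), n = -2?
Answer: 32586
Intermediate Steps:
W(m, B) = 2*B*(18 + B) (W(m, B) = (18 + B)*(2*B) = 2*B*(18 + B))
u(w, O) = -2 - 7*O (u(w, O) = -7*O - 2 = -2 - 7*O)
Y = -2380 (Y = (-34 + (-2 - 7*7))*28 = (-34 + (-2 - 49))*28 = (-34 - 51)*28 = -85*28 = -2380)
(Y + 13496) + W(3, -113) = (-2380 + 13496) + 2*(-113)*(18 - 113) = 11116 + 2*(-113)*(-95) = 11116 + 21470 = 32586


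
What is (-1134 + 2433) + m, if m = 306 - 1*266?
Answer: 1339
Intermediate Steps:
m = 40 (m = 306 - 266 = 40)
(-1134 + 2433) + m = (-1134 + 2433) + 40 = 1299 + 40 = 1339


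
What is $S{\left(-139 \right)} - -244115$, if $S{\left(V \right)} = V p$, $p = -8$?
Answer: $245227$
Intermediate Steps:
$S{\left(V \right)} = - 8 V$ ($S{\left(V \right)} = V \left(-8\right) = - 8 V$)
$S{\left(-139 \right)} - -244115 = \left(-8\right) \left(-139\right) - -244115 = 1112 + 244115 = 245227$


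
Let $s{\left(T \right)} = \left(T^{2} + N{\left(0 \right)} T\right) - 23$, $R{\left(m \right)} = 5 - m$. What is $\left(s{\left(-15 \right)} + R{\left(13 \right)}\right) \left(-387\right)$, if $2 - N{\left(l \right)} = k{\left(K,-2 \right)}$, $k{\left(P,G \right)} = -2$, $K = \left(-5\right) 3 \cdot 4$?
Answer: $-51858$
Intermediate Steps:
$K = -60$ ($K = \left(-15\right) 4 = -60$)
$N{\left(l \right)} = 4$ ($N{\left(l \right)} = 2 - -2 = 2 + 2 = 4$)
$s{\left(T \right)} = -23 + T^{2} + 4 T$ ($s{\left(T \right)} = \left(T^{2} + 4 T\right) - 23 = -23 + T^{2} + 4 T$)
$\left(s{\left(-15 \right)} + R{\left(13 \right)}\right) \left(-387\right) = \left(\left(-23 + \left(-15\right)^{2} + 4 \left(-15\right)\right) + \left(5 - 13\right)\right) \left(-387\right) = \left(\left(-23 + 225 - 60\right) + \left(5 - 13\right)\right) \left(-387\right) = \left(142 - 8\right) \left(-387\right) = 134 \left(-387\right) = -51858$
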